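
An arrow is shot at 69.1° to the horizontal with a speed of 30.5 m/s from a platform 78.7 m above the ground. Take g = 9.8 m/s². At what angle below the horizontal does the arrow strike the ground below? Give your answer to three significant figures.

77.4°

v_x = 30.5 cos 69.1° = 10.88 m/s.
At impact |v_y| = √(v_y0² + 2 g h) = √(28.49² + 2×9.8×78.7) = 48.52 m/s.
Angle below horizontal = arctan(|v_y| / v_x) = arctan(48.52 / 10.88) = 77.4°.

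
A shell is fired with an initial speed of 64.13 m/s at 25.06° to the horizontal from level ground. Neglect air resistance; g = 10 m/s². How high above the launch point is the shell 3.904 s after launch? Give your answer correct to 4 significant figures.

v_y0 = 64.13 sin 25.06° = 27.163 m/s.
y(t) = v_y0 t − ½ g t² = 27.163×3.904 − 5.000×3.904² = 29.84 m.

29.84 m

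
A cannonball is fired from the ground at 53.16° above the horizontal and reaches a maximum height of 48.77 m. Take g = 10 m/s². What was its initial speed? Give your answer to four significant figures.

At maximum height v_y = 0, so (v₀ sin θ)² = 2 g H.
v₀ sin 53.16° = √(2 × 10 × 48.77) = 31.231 m/s.
v₀ = 31.231 / sin 53.16° = 31.231 / 0.8003 = 39.02 m/s.

39.02 m/s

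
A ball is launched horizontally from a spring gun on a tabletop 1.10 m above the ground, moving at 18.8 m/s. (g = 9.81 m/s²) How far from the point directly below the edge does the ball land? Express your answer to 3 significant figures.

Initial vertical velocity is zero, so the fall time comes from h = ½ g t²: t = √(2 × 1.10 / 9.81) = 0.4736 s.
Horizontal motion is uniform at 18.8 m/s, so x = 18.8 × 0.4736 = 8.90 m.

8.90 m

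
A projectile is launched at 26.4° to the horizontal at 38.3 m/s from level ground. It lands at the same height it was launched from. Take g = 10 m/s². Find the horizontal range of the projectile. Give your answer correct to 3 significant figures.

117 m

For level ground, R = v₀² sin(2θ) / g.
sin(2 × 26.4°) = sin 52.80° = 0.7965.
R = (38.3)² × 0.7965 / 10 = 117 m.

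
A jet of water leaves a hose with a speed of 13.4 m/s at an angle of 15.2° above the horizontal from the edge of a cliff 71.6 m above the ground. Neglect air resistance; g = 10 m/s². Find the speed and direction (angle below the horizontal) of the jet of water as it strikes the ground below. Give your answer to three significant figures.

40.1 m/s at 71.2° below the horizontal

v_x = 13.4 cos 15.2° = 12.93 m/s (constant).
|v_y| at impact = √((3.513)² + 2×10×71.6) = 38.00 m/s.
Speed = √(12.93² + 38.00²) = 40.1 m/s; angle = arctan(38.00/12.93) = 71.2° below horizontal.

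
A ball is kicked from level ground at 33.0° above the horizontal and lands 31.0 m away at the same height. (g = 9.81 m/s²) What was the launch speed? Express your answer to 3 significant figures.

18.2 m/s

On level ground, R = v₀² sin(2θ) / g, so v₀ = √(R g / sin 2θ).
sin(2 × 33.0°) = 0.9135.
v₀ = √(31.0 × 9.81 / 0.9135) = √332.9 = 18.2 m/s.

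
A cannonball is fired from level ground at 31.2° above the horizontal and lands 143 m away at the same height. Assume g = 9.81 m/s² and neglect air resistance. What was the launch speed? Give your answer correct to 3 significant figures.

39.8 m/s

On level ground, R = v₀² sin(2θ) / g, so v₀ = √(R g / sin 2θ).
sin(2 × 31.2°) = 0.8862.
v₀ = √(143 × 9.81 / 0.8862) = √1583 = 39.8 m/s.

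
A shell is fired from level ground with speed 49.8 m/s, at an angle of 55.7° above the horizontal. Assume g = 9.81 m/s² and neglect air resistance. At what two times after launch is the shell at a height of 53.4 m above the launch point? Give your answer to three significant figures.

1.61 s and 6.78 s

v_y0 = 49.8 sin 55.7° = 41.14 m/s.
Set y = v_y0 t − ½ g t² = 53.4: 4.905 t² − 41.14 t + 53.4 = 0.
t = [41.14 ± √(1692 − 1048)] / 9.81 = (41.14 ± 25.38) / 9.81, giving t = 1.61 s or t = 6.78 s.
So the shell is at 53.4 m at t = 1.61 s (rising) and t = 6.78 s (falling).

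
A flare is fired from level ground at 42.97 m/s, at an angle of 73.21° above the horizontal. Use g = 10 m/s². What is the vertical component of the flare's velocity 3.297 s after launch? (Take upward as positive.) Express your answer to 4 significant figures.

Initial vertical component: v_y0 = 42.97 sin 73.21° = 41.138 m/s.
v_y(t) = v_y0 − g t = 41.138 − 10 × 3.297 = 8.168 m/s.

8.168 m/s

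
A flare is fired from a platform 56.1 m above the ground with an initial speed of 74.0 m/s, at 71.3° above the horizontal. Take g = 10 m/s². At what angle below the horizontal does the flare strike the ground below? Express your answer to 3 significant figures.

v_x = 74.0 cos 71.3° = 23.73 m/s.
At impact |v_y| = √(v_y0² + 2 g h) = √(70.09² + 2×10×56.1) = 77.68 m/s.
Angle below horizontal = arctan(|v_y| / v_x) = arctan(77.68 / 23.73) = 73.0°.

73.0°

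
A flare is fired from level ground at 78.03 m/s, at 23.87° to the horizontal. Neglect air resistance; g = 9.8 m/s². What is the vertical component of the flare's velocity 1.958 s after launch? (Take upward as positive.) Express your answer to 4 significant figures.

Initial vertical component: v_y0 = 78.03 sin 23.87° = 31.576 m/s.
v_y(t) = v_y0 − g t = 31.576 − 9.8 × 1.958 = 12.39 m/s.

12.39 m/s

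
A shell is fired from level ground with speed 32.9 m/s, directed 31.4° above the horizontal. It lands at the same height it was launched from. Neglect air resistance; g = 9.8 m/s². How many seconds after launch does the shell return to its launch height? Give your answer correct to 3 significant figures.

Vertical component: v_y = 32.9 sin 31.4° = 17.14 m/s.
For a projectile landing at launch height, time of flight is t = 2 v_y / g = 2 × 17.14 / 9.8 = 3.50 s.

3.50 s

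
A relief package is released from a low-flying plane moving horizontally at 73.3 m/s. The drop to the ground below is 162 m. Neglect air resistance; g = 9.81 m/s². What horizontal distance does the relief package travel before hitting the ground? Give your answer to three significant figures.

Initial vertical velocity is zero, so the fall time comes from h = ½ g t²: t = √(2 × 162 / 9.81) = 5.747 s.
Horizontal motion is uniform at 73.3 m/s, so x = 73.3 × 5.747 = 421 m.

421 m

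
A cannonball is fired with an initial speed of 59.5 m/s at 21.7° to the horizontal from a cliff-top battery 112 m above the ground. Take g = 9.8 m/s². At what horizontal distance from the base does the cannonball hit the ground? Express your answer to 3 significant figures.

Components: v_x = 59.5 cos 21.7° = 55.28 m/s, v_y = 59.5 sin 21.7° = 22.00 m/s.
Vertical: 0 = 112 + 22.00 t − ½(9.8) t² ⇒ 4.900 t² − 22.00 t − 112 = 0.
t = [22.00 + √(484.0 + 2195)] / 9.800 = 7.526 s.
Horizontal: R = v_x · t = 55.28 × 7.526 = 416 m.

416 m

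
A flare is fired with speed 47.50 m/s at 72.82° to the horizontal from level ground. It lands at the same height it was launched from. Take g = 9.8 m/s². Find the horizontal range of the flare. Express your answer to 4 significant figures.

Components: v_x = 47.50 cos 72.82° = 14.030 m/s, v_y = 47.50 sin 72.82° = 45.381 m/s.
Time of flight (same landing height): t = 2 v_y / g = 2 × 45.381 / 9.8 = 9.2614 s.
Range: R = v_x · t = 14.030 × 9.2614 = 129.9 m.

129.9 m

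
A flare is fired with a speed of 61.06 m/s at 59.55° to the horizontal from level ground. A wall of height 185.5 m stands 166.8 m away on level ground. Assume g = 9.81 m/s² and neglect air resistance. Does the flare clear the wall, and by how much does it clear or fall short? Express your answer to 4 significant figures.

v_x = 61.06 cos 59.55° = 30.944 m/s; v_y0 = 61.06 sin 59.55° = 52.638 m/s.
Time to reach the wall: t = 166.8 / 30.944 = 5.3904 s.
Height at that point: y = 52.638×5.3904 − 4.905×5.3904² = 141.22 m.
That is 185.5 − 141.22 = 44.28 m below the top of the wall, so the flare does not clear it.

No — it falls 44.28 m short of clearing the wall.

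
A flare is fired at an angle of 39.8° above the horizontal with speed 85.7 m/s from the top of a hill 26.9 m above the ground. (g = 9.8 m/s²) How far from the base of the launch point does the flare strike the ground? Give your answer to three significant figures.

768 m

Components: v_x = 85.7 cos 39.8° = 65.84 m/s, v_y = 85.7 sin 39.8° = 54.86 m/s.
Vertical: 0 = 26.9 + 54.86 t − ½(9.8) t² ⇒ 4.900 t² − 54.86 t − 26.9 = 0.
t = [54.86 + √(3010 + 527.2)] / 9.800 = 11.67 s.
Horizontal: R = v_x · t = 65.84 × 11.67 = 768 m.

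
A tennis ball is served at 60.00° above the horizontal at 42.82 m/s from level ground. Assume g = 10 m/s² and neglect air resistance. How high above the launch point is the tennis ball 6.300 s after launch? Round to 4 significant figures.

v_y0 = 42.82 sin 60.00° = 37.083 m/s.
y(t) = v_y0 t − ½ g t² = 37.083×6.300 − 5.000×6.300² = 35.17 m.

35.17 m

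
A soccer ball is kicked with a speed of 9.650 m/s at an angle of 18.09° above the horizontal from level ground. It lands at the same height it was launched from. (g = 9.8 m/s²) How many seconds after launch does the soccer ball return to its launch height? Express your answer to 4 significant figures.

Vertical component: v_y = 9.650 sin 18.09° = 2.9964 m/s.
For a projectile landing at launch height, time of flight is t = 2 v_y / g = 2 × 2.9964 / 9.8 = 0.6115 s.

0.6115 s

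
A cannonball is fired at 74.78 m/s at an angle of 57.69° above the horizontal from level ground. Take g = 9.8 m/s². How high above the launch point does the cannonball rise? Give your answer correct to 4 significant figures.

203.8 m

Vertical component of launch velocity: v_y = 74.78 sin 57.69° = 63.202 m/s.
At the highest point the vertical velocity is zero, so v_y² = 2 g h_max.
h_max = (63.202)² / (2 × 9.8) = 3994.5 / 19.60 = 203.8 m.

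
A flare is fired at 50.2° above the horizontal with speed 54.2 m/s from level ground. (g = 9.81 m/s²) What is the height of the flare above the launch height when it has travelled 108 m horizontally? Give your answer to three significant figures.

v_x = 54.2 cos 50.2° = 34.69 m/s, v_y0 = 54.2 sin 50.2° = 41.64 m/s.
Time to reach x = 108 m: t = x / v_x = 108 / 34.69 = 3.113 s.
y = v_y0 t − ½ g t² = 41.64×3.113 − 4.905×3.113² = 82.1 m.

82.1 m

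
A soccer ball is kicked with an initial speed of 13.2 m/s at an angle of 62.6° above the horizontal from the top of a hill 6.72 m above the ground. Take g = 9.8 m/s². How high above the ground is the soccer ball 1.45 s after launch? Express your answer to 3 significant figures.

v_y0 = 13.2 sin 62.6° = 11.72 m/s.
y(t) = 6.72 + v_y0 t − ½ g t² = 6.72 + 11.72×1.45 − ½×9.8×1.45² = 13.4 m.

13.4 m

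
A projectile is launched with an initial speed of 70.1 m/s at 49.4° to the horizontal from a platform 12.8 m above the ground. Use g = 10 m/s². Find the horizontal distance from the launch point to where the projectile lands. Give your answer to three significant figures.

496 m

Components: v_x = 70.1 cos 49.4° = 45.62 m/s, v_y = 70.1 sin 49.4° = 53.22 m/s.
Vertical: 0 = 12.8 + 53.22 t − ½(10) t² ⇒ 5.000 t² − 53.22 t − 12.8 = 0.
t = [53.22 + √(2832 + 256.0)] / 10.00 = 10.88 s.
Horizontal: R = v_x · t = 45.62 × 10.88 = 496 m.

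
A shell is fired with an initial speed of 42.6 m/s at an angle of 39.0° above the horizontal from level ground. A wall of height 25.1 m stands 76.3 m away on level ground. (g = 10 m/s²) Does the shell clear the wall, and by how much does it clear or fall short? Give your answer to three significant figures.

Yes — it clears the wall by 10.1 m.

v_x = 42.6 cos 39.0° = 33.11 m/s; v_y0 = 42.6 sin 39.0° = 26.81 m/s.
Time to reach the wall: t = 76.3 / 33.11 = 2.304 s.
Height at that point: y = 26.81×2.304 − 5.000×2.304² = 35.23 m.
That is 35.23 − 25.1 = 10.1 m above the top of the wall, so the shell clears it.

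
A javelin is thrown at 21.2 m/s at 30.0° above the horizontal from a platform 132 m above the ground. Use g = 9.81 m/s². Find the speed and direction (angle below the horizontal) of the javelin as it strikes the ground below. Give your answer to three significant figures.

v_x = 21.2 cos 30.0° = 18.36 m/s (constant).
|v_y| at impact = √((10.60)² + 2×9.81×132) = 51.98 m/s.
Speed = √(18.36² + 51.98²) = 55.1 m/s; angle = arctan(51.98/18.36) = 70.5° below horizontal.

55.1 m/s at 70.5° below the horizontal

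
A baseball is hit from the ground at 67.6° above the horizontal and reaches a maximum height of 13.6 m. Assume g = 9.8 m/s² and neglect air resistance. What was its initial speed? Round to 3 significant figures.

17.7 m/s

At maximum height v_y = 0, so (v₀ sin θ)² = 2 g H.
v₀ sin 67.6° = √(2 × 9.8 × 13.6) = 16.33 m/s.
v₀ = 16.33 / sin 67.6° = 16.33 / 0.9245 = 17.7 m/s.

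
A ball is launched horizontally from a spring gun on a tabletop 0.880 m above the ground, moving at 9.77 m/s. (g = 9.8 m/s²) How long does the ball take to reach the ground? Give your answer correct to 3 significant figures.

0.424 s

The horizontal speed doesn't affect the fall. With v_y0 = 0, h = ½ g t².
t = √(2 × 0.880 / 9.8) = √0.1796 = 0.424 s.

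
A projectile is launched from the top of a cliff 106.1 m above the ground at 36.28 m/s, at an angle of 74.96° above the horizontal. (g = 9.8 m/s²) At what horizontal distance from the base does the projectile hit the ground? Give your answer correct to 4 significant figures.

88.90 m

Components: v_x = 36.28 cos 74.96° = 9.4144 m/s, v_y = 36.28 sin 74.96° = 35.037 m/s.
Vertical: 0 = 106.1 + 35.037 t − ½(9.8) t² ⇒ 4.900 t² − 35.037 t − 106.1 = 0.
t = [35.037 + √(1227.6 + 2079.6)] / 9.800 = 9.4434 s.
Horizontal: R = v_x · t = 9.4144 × 9.4434 = 88.90 m.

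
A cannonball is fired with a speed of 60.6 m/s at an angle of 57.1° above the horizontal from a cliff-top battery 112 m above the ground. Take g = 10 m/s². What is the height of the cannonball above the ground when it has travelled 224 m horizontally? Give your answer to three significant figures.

227 m

v_x = 60.6 cos 57.1° = 32.92 m/s, v_y0 = 60.6 sin 57.1° = 50.88 m/s.
Time to reach x = 224 m: t = x / v_x = 224 / 32.92 = 6.804 s.
y = 112 + v_y0 t − ½ g t² = 112 + 50.88×6.804 − 5.000×6.804² = 227 m.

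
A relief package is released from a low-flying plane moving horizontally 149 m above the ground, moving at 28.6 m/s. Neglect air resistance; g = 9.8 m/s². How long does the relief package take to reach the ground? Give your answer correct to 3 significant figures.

5.51 s

The horizontal speed doesn't affect the fall. With v_y0 = 0, h = ½ g t².
t = √(2 × 149 / 9.8) = √30.41 = 5.51 s.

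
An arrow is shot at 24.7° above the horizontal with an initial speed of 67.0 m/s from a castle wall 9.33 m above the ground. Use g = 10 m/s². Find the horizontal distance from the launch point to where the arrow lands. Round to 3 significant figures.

360 m

Components: v_x = 67.0 cos 24.7° = 60.87 m/s, v_y = 67.0 sin 24.7° = 28.00 m/s.
Vertical: 0 = 9.33 + 28.00 t − ½(10) t² ⇒ 5.000 t² − 28.00 t − 9.33 = 0.
t = [28.00 + √(784.0 + 186.6)] / 10.00 = 5.915 s.
Horizontal: R = v_x · t = 60.87 × 5.915 = 360 m.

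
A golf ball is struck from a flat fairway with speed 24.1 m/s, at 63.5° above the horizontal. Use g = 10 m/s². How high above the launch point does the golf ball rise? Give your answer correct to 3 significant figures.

Vertical component of launch velocity: v_y = 24.1 sin 63.5° = 21.57 m/s.
At the highest point the vertical velocity is zero, so v_y² = 2 g h_max.
h_max = (21.57)² / (2 × 10) = 465.3 / 20.00 = 23.3 m.

23.3 m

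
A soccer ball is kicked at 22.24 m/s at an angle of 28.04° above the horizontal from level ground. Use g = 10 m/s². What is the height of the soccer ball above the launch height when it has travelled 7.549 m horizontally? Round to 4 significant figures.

v_x = 22.24 cos 28.04° = 19.629 m/s, v_y0 = 22.24 sin 28.04° = 10.455 m/s.
Time to reach x = 7.549 m: t = x / v_x = 7.549 / 19.629 = 0.38458 s.
y = v_y0 t − ½ g t² = 10.455×0.38458 − 5.000×0.38458² = 3.281 m.

3.281 m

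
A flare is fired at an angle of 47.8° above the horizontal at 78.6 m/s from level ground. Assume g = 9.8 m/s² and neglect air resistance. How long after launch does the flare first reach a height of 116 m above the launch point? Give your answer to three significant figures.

v_y0 = 78.6 sin 47.8° = 58.23 m/s.
Set y = v_y0 t − ½ g t² = 116: 4.900 t² − 58.23 t + 116 = 0.
t = [58.23 ± √(3391 − 2274)] / 9.8 = (58.23 ± 33.42) / 9.8, giving t = 2.53 s or t = 9.35 s.
The flare is on the way up at the first time, so t = 2.53 s.

2.53 s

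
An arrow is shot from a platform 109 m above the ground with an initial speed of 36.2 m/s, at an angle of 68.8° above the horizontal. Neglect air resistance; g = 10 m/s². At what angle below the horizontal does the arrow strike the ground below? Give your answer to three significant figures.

77.2°

v_x = 36.2 cos 68.8° = 13.09 m/s.
At impact |v_y| = √(v_y0² + 2 g h) = √(33.75² + 2×10×109) = 57.61 m/s.
Angle below horizontal = arctan(|v_y| / v_x) = arctan(57.61 / 13.09) = 77.2°.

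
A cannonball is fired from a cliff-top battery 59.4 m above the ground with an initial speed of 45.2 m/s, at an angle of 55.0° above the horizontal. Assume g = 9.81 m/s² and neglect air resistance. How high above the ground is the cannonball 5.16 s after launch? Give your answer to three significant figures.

v_y0 = 45.2 sin 55.0° = 37.03 m/s.
y(t) = 59.4 + v_y0 t − ½ g t² = 59.4 + 37.03×5.16 − ½×9.81×5.16² = 120 m.

120 m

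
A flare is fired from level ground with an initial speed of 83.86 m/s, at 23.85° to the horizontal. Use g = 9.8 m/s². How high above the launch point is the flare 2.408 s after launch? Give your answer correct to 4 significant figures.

v_y0 = 83.86 sin 23.85° = 33.908 m/s.
y(t) = v_y0 t − ½ g t² = 33.908×2.408 − 4.900×2.408² = 53.24 m.

53.24 m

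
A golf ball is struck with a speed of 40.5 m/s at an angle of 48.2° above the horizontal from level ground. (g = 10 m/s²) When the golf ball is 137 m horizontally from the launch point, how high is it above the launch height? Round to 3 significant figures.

v_x = 40.5 cos 48.2° = 26.99 m/s, v_y0 = 40.5 sin 48.2° = 30.19 m/s.
Time to reach x = 137 m: t = x / v_x = 137 / 26.99 = 5.076 s.
y = v_y0 t − ½ g t² = 30.19×5.076 − 5.000×5.076² = 24.4 m.

24.4 m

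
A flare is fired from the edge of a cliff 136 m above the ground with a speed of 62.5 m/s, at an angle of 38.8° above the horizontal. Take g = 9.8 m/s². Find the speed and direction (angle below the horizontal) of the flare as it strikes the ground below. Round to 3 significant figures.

81.1 m/s at 53.1° below the horizontal

v_x = 62.5 cos 38.8° = 48.71 m/s (constant).
|v_y| at impact = √((39.16)² + 2×9.8×136) = 64.80 m/s.
Speed = √(48.71² + 64.80²) = 81.1 m/s; angle = arctan(64.80/48.71) = 53.1° below horizontal.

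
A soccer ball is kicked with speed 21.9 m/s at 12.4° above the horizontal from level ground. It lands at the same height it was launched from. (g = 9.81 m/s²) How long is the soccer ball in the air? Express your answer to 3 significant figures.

0.959 s

Vertical component: v_y = 21.9 sin 12.4° = 4.703 m/s.
For a projectile landing at launch height, time of flight is t = 2 v_y / g = 2 × 4.703 / 9.81 = 0.959 s.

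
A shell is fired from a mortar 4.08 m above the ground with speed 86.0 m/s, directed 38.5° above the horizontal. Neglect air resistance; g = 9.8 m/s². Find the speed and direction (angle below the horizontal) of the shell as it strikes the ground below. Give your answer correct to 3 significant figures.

v_x = 86.0 cos 38.5° = 67.30 m/s (constant).
|v_y| at impact = √((53.54)² + 2×9.8×4.08) = 54.28 m/s.
Speed = √(67.30² + 54.28²) = 86.5 m/s; angle = arctan(54.28/67.30) = 38.9° below horizontal.

86.5 m/s at 38.9° below the horizontal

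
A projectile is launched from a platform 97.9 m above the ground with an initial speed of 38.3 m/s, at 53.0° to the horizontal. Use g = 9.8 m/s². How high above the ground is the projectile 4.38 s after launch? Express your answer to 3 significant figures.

v_y0 = 38.3 sin 53.0° = 30.59 m/s.
y(t) = 97.9 + v_y0 t − ½ g t² = 97.9 + 30.59×4.38 − ½×9.8×4.38² = 138 m.

138 m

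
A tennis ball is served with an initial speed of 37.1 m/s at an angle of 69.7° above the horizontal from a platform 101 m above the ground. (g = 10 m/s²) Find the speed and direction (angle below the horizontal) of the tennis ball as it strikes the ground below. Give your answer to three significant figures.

58.3 m/s at 77.2° below the horizontal

v_x = 37.1 cos 69.7° = 12.87 m/s (constant).
|v_y| at impact = √((34.80)² + 2×10×101) = 56.84 m/s.
Speed = √(12.87² + 56.84²) = 58.3 m/s; angle = arctan(56.84/12.87) = 77.2° below horizontal.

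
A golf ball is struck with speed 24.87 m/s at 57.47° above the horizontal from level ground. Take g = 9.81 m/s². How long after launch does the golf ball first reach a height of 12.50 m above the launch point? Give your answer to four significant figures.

0.7161 s

v_y0 = 24.87 sin 57.47° = 20.968 m/s.
Set y = v_y0 t − ½ g t² = 12.50: 4.905 t² − 20.968 t + 12.50 = 0.
t = [20.968 ± √(439.66 − 245.25)] / 9.81 = (20.968 ± 13.943) / 9.81, giving t = 0.7161 s or t = 3.559 s.
The golf ball is on the way up at the first time, so t = 0.7161 s.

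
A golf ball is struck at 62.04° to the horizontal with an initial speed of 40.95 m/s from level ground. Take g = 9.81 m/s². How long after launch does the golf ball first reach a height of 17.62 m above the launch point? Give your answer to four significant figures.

v_y0 = 40.95 sin 62.04° = 36.170 m/s.
Set y = v_y0 t − ½ g t² = 17.62: 4.905 t² − 36.170 t + 17.62 = 0.
t = [36.170 ± √(1308.3 − 345.70)] / 9.81 = (36.170 ± 31.026) / 9.81, giving t = 0.5244 s or t = 6.850 s.
The golf ball is on the way up at the first time, so t = 0.5244 s.

0.5244 s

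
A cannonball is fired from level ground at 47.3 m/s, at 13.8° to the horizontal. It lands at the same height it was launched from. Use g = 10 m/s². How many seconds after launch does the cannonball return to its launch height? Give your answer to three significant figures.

Vertical component: v_y = 47.3 sin 13.8° = 11.28 m/s.
For a projectile landing at launch height, time of flight is t = 2 v_y / g = 2 × 11.28 / 10 = 2.26 s.

2.26 s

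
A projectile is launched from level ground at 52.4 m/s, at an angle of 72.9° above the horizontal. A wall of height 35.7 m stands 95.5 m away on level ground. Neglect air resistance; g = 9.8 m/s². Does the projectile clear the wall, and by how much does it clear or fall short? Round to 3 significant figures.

v_x = 52.4 cos 72.9° = 15.41 m/s; v_y0 = 52.4 sin 72.9° = 50.08 m/s.
Time to reach the wall: t = 95.5 / 15.41 = 6.197 s.
Height at that point: y = 50.08×6.197 − 4.900×6.197² = 122.2 m.
That is 122.2 − 35.7 = 86.5 m above the top of the wall, so the projectile clears it.

Yes — it clears the wall by 86.5 m.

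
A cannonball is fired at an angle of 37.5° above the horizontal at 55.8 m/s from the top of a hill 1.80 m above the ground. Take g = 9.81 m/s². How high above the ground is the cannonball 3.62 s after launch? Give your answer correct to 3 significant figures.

60.5 m

v_y0 = 55.8 sin 37.5° = 33.97 m/s.
y(t) = 1.80 + v_y0 t − ½ g t² = 1.80 + 33.97×3.62 − ½×9.81×3.62² = 60.5 m.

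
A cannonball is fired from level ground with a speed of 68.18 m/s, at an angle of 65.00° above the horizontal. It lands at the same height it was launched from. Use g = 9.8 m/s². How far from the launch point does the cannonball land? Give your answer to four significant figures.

363.4 m

Components: v_x = 68.18 cos 65.00° = 28.814 m/s, v_y = 68.18 sin 65.00° = 61.792 m/s.
Time of flight (same landing height): t = 2 v_y / g = 2 × 61.792 / 9.8 = 12.611 s.
Range: R = v_x · t = 28.814 × 12.611 = 363.4 m.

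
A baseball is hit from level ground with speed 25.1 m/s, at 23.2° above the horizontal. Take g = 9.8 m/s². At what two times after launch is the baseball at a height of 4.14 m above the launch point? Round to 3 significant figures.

0.593 s and 1.43 s

v_y0 = 25.1 sin 23.2° = 9.888 m/s.
Set y = v_y0 t − ½ g t² = 4.14: 4.900 t² − 9.888 t + 4.14 = 0.
t = [9.888 ± √(97.77 − 81.14)] / 9.8 = (9.888 ± 4.078) / 9.8, giving t = 0.593 s or t = 1.43 s.
So the baseball is at 4.14 m at t = 0.593 s (rising) and t = 1.43 s (falling).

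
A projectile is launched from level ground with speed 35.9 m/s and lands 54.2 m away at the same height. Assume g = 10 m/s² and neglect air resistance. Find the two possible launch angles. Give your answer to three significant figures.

Level-ground range: R = v₀² sin(2θ)/g ⇒ sin 2θ = R g / v₀² = 54.2×10/35.9² = 0.4205.
2θ = arcsin(0.4205) = 24.87° or 180° − 24.87° = 155.13°.
So θ = 12.4° or θ = 77.6°.

12.4° and 77.6°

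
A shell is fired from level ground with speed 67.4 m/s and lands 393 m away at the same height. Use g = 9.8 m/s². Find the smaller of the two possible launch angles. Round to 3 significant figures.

Level-ground range: R = v₀² sin(2θ)/g ⇒ sin 2θ = R g / v₀² = 393×9.8/67.4² = 0.8478.
2θ = arcsin(0.8478) = 57.97° or 180° − 57.97° = 122.03°.
So θ = 29.0° or θ = 61.0°.

29.0°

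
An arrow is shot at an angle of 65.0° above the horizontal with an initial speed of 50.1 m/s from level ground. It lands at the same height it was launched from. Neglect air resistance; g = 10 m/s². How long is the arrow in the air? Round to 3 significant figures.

9.08 s

Vertical component: v_y = 50.1 sin 65.0° = 45.41 m/s.
For a projectile landing at launch height, time of flight is t = 2 v_y / g = 2 × 45.41 / 10 = 9.08 s.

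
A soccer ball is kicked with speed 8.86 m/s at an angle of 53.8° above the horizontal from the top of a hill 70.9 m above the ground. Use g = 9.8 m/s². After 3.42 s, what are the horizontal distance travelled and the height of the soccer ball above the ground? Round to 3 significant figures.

x = 17.9 m, y = 38.0 m

v_x = 8.86 cos 53.8° = 5.233 m/s; v_y0 = 8.86 sin 53.8° = 7.150 m/s.
x = v_x t = 5.233 × 3.42 = 17.9 m.
y = 70.9 + v_y0 t − ½ g t² = 38.0 m.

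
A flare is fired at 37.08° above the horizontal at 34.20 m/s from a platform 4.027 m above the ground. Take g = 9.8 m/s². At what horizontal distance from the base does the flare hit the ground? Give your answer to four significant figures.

Components: v_x = 34.20 cos 37.08° = 27.285 m/s, v_y = 34.20 sin 37.08° = 20.620 m/s.
Vertical: 0 = 4.027 + 20.620 t − ½(9.8) t² ⇒ 4.900 t² − 20.620 t − 4.027 = 0.
t = [20.620 + √(425.18 + 78.929)] / 9.800 = 4.3951 s.
Horizontal: R = v_x · t = 27.285 × 4.3951 = 119.9 m.

119.9 m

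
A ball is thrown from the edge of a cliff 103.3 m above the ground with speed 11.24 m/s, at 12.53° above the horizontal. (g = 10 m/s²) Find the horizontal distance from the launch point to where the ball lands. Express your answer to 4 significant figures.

52.62 m

Components: v_x = 11.24 cos 12.53° = 10.972 m/s, v_y = 11.24 sin 12.53° = 2.4385 m/s.
Vertical: 0 = 103.3 + 2.4385 t − ½(10) t² ⇒ 5.000 t² − 2.4385 t − 103.3 = 0.
t = [2.4385 + √(5.9463 + 2066.0)] / 10.00 = 4.7957 s.
Horizontal: R = v_x · t = 10.972 × 4.7957 = 52.62 m.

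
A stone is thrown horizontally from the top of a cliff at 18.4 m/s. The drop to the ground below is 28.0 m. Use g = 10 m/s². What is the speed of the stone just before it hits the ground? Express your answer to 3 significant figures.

Fall time: t = √(2 × 28.0 / 10) = 2.366 s.
At impact: v_x = 18.4 m/s (unchanged), v_y = g t = 10 × 2.366 = 23.66 m/s.
Speed = √(v_x² + v_y²) = √(338.6 + 559.8) = 30.0 m/s.

30.0 m/s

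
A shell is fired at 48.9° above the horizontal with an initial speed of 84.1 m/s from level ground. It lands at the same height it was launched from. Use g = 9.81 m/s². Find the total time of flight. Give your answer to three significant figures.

Vertical component: v_y = 84.1 sin 48.9° = 63.37 m/s.
For a projectile landing at launch height, time of flight is t = 2 v_y / g = 2 × 63.37 / 9.81 = 12.9 s.

12.9 s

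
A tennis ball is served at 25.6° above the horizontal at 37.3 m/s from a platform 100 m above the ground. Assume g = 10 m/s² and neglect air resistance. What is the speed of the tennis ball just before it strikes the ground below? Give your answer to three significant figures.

58.2 m/s

v_x = 37.3 cos 25.6° = 33.64 m/s is unchanged throughout.
For the vertical component, v_y² = v_y0² + 2 g h = (16.12)² + 2×10×100 = 2260, so |v_y| = 47.54 m/s.
Impact speed = √(v_x² + v_y²) = √(1132 + 2260) = 58.2 m/s.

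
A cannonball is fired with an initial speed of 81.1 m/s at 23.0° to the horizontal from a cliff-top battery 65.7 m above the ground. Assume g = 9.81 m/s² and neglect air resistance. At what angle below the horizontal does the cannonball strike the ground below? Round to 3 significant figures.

v_x = 81.1 cos 23.0° = 74.65 m/s.
At impact |v_y| = √(v_y0² + 2 g h) = √(31.69² + 2×9.81×65.7) = 47.89 m/s.
Angle below horizontal = arctan(|v_y| / v_x) = arctan(47.89 / 74.65) = 32.7°.

32.7°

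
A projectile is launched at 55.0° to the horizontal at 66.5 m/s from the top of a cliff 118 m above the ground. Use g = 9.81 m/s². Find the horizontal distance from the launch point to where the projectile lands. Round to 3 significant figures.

Components: v_x = 66.5 cos 55.0° = 38.14 m/s, v_y = 66.5 sin 55.0° = 54.47 m/s.
Vertical: 0 = 118 + 54.47 t − ½(9.81) t² ⇒ 4.905 t² − 54.47 t − 118 = 0.
t = [54.47 + √(2967 + 2315)] / 9.810 = 12.96 s.
Horizontal: R = v_x · t = 38.14 × 12.96 = 494 m.

494 m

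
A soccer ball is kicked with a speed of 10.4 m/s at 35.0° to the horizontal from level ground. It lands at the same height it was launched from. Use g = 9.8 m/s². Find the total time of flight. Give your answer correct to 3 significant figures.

1.22 s

Vertical component: v_y = 10.4 sin 35.0° = 5.965 m/s.
For a projectile landing at launch height, time of flight is t = 2 v_y / g = 2 × 5.965 / 9.8 = 1.22 s.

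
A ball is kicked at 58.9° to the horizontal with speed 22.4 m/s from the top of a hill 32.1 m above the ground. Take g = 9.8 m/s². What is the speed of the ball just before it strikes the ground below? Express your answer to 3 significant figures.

33.6 m/s

v_x = 22.4 cos 58.9° = 11.57 m/s is unchanged throughout.
For the vertical component, v_y² = v_y0² + 2 g h = (19.18)² + 2×9.8×32.1 = 997.0, so |v_y| = 31.58 m/s.
Impact speed = √(v_x² + v_y²) = √(133.9 + 997.0) = 33.6 m/s.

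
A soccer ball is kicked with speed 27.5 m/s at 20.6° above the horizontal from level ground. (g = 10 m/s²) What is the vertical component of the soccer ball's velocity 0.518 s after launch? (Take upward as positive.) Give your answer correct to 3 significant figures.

4.50 m/s

Initial vertical component: v_y0 = 27.5 sin 20.6° = 9.676 m/s.
v_y(t) = v_y0 − g t = 9.676 − 10 × 0.518 = 4.50 m/s.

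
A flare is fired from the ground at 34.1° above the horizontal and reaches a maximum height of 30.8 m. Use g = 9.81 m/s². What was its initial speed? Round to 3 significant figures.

43.8 m/s

At maximum height v_y = 0, so (v₀ sin θ)² = 2 g H.
v₀ sin 34.1° = √(2 × 9.81 × 30.8) = 24.58 m/s.
v₀ = 24.58 / sin 34.1° = 24.58 / 0.5606 = 43.8 m/s.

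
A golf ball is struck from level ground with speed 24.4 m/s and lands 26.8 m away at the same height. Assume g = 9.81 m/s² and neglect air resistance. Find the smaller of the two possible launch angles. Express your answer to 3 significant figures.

13.1°

Level-ground range: R = v₀² sin(2θ)/g ⇒ sin 2θ = R g / v₀² = 26.8×9.81/24.4² = 0.4416.
2θ = arcsin(0.4416) = 26.21° or 180° − 26.21° = 153.79°.
So θ = 13.1° or θ = 76.9°.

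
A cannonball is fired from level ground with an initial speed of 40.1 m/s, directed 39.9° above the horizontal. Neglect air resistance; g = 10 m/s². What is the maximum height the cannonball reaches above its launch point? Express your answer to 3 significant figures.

Vertical component of launch velocity: v_y = 40.1 sin 39.9° = 25.72 m/s.
At the highest point the vertical velocity is zero, so v_y² = 2 g h_max.
h_max = (25.72)² / (2 × 10) = 661.5 / 20.00 = 33.1 m.

33.1 m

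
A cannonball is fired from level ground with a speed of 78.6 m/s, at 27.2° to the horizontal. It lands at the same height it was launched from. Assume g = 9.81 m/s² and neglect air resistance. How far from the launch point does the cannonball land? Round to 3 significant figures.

For level ground, R = v₀² sin(2θ) / g.
sin(2 × 27.2°) = sin 54.40° = 0.8131.
R = (78.6)² × 0.8131 / 9.81 = 512 m.

512 m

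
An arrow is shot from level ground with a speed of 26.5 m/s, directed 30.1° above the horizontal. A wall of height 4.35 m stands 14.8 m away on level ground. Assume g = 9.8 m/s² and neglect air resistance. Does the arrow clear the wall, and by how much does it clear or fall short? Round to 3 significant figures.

Yes — it clears the wall by 2.19 m.

v_x = 26.5 cos 30.1° = 22.93 m/s; v_y0 = 26.5 sin 30.1° = 13.29 m/s.
Time to reach the wall: t = 14.8 / 22.93 = 0.6454 s.
Height at that point: y = 13.29×0.6454 − 4.900×0.6454² = 6.536 m.
That is 6.536 − 4.35 = 2.19 m above the top of the wall, so the arrow clears it.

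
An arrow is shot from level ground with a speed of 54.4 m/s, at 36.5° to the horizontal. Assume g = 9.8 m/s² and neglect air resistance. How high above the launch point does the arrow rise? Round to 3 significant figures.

53.4 m

Vertical component of launch velocity: v_y = 54.4 sin 36.5° = 32.36 m/s.
At the highest point the vertical velocity is zero, so v_y² = 2 g h_max.
h_max = (32.36)² / (2 × 9.8) = 1047 / 19.60 = 53.4 m.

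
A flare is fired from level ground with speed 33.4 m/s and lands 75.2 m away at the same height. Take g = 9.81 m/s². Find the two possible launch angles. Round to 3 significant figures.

20.7° and 69.3°

Level-ground range: R = v₀² sin(2θ)/g ⇒ sin 2θ = R g / v₀² = 75.2×9.81/33.4² = 0.6613.
2θ = arcsin(0.6613) = 41.40° or 180° − 41.40° = 138.60°.
So θ = 20.7° or θ = 69.3°.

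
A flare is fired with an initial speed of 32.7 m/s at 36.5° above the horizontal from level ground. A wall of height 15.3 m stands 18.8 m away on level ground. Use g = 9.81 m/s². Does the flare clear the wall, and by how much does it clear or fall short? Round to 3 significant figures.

No — it falls 3.90 m short of clearing the wall.

v_x = 32.7 cos 36.5° = 26.29 m/s; v_y0 = 32.7 sin 36.5° = 19.45 m/s.
Time to reach the wall: t = 18.8 / 26.29 = 0.7151 s.
Height at that point: y = 19.45×0.7151 − 4.905×0.7151² = 11.40 m.
That is 15.3 − 11.40 = 3.90 m below the top of the wall, so the flare does not clear it.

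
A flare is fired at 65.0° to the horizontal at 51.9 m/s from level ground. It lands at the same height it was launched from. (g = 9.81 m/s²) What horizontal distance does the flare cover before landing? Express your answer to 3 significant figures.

210 m

For level ground, R = v₀² sin(2θ) / g.
sin(2 × 65.0°) = sin 130.0° = 0.7660.
R = (51.9)² × 0.7660 / 9.81 = 210 m.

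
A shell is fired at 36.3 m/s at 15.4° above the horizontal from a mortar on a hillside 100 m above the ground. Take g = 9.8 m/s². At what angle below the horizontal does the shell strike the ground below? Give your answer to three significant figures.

v_x = 36.3 cos 15.4° = 35.00 m/s.
At impact |v_y| = √(v_y0² + 2 g h) = √(9.640² + 2×9.8×100) = 45.31 m/s.
Angle below horizontal = arctan(|v_y| / v_x) = arctan(45.31 / 35.00) = 52.3°.

52.3°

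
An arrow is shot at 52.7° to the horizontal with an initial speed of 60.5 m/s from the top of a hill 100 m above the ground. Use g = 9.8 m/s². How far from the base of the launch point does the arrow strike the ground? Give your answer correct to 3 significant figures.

Components: v_x = 60.5 cos 52.7° = 36.66 m/s, v_y = 60.5 sin 52.7° = 48.13 m/s.
Vertical: 0 = 100 + 48.13 t − ½(9.8) t² ⇒ 4.900 t² − 48.13 t − 100 = 0.
t = [48.13 + √(2316 + 1960)] / 9.800 = 11.58 s.
Horizontal: R = v_x · t = 36.66 × 11.58 = 425 m.

425 m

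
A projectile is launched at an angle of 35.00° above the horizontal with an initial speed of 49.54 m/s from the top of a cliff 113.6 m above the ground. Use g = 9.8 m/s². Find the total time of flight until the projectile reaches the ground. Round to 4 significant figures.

Vertical component: v_y = 49.54 sin 35.00° = 28.415 m/s.
Taking up as positive with launch at y = 113.6 m, landing at y = 0: 0 = 113.6 + 28.415 t − ½(9.8) t².
Solving 4.900 t² − 28.415 t − 113.6 = 0 gives t = [28.415 + √(28.415² + 4·4.900·113.6)] / 9.800 = 8.520 s.

8.520 s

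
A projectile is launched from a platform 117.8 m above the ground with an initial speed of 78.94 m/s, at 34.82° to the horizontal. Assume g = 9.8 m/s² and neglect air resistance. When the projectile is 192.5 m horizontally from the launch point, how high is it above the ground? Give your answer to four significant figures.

v_x = 78.94 cos 34.82° = 64.806 m/s, v_y0 = 78.94 sin 34.82° = 45.075 m/s.
Time to reach x = 192.5 m: t = x / v_x = 192.5 / 64.806 = 2.9704 s.
y = 117.8 + v_y0 t − ½ g t² = 117.8 + 45.075×2.9704 − 4.900×2.9704² = 208.5 m.

208.5 m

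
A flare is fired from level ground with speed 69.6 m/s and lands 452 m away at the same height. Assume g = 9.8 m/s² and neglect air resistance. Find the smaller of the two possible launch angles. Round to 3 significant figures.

Level-ground range: R = v₀² sin(2θ)/g ⇒ sin 2θ = R g / v₀² = 452×9.8/69.6² = 0.9144.
2θ = arcsin(0.9144) = 66.12° or 180° − 66.12° = 113.88°.
So θ = 33.1° or θ = 56.9°.

33.1°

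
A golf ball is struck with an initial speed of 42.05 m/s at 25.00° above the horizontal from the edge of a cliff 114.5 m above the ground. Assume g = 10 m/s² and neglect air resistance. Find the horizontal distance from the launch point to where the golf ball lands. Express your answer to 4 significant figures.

262.3 m

Components: v_x = 42.05 cos 25.00° = 38.110 m/s, v_y = 42.05 sin 25.00° = 17.771 m/s.
Vertical: 0 = 114.5 + 17.771 t − ½(10) t² ⇒ 5.000 t² − 17.771 t − 114.5 = 0.
t = [17.771 + √(315.81 + 2290.0)] / 10.00 = 6.8818 s.
Horizontal: R = v_x · t = 38.110 × 6.8818 = 262.3 m.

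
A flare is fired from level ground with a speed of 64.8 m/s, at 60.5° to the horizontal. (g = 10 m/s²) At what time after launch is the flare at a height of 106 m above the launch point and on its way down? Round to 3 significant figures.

v_y0 = 64.8 sin 60.5° = 56.40 m/s.
Set y = v_y0 t − ½ g t² = 106: 5.000 t² − 56.40 t + 106 = 0.
t = [56.40 ± √(3181 − 2120)] / 10 = (56.40 ± 32.57) / 10, giving t = 2.38 s or t = 8.90 s.
On the way down corresponds to the larger root: t = 8.90 s.

8.90 s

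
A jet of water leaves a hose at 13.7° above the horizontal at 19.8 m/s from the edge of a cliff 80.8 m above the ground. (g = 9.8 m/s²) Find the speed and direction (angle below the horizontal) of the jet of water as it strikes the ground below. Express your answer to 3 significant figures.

v_x = 19.8 cos 13.7° = 19.24 m/s (constant).
|v_y| at impact = √((4.689)² + 2×9.8×80.8) = 40.07 m/s.
Speed = √(19.24² + 40.07²) = 44.4 m/s; angle = arctan(40.07/19.24) = 64.4° below horizontal.

44.4 m/s at 64.4° below the horizontal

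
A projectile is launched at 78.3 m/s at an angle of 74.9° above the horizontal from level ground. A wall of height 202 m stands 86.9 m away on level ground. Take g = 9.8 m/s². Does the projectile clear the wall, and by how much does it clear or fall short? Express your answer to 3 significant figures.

Yes — it clears the wall by 31.1 m.

v_x = 78.3 cos 74.9° = 20.40 m/s; v_y0 = 78.3 sin 74.9° = 75.60 m/s.
Time to reach the wall: t = 86.9 / 20.40 = 4.260 s.
Height at that point: y = 75.60×4.260 − 4.900×4.260² = 233.1 m.
That is 233.1 − 202 = 31.1 m above the top of the wall, so the projectile clears it.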